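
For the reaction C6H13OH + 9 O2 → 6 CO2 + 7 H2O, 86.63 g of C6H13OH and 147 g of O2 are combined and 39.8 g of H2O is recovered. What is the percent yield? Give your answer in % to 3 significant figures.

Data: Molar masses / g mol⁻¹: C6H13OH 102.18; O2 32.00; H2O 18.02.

61.8 %

n(C6H13OH) = 86.63 / 102.18 = 0.8478 mol
n(O2) = 147.0 / 32.00 = 4.594 mol
n/ν for C6H13OH = 0.8478/1 = 0.8478
n/ν for O2 = 4.594/9 = 0.5104
Smallest n/ν is O2 → limiting reagent.
theoretical n(H2O) = (7/9) × 4.594 = 3.573 mol → 64.39 g
% yield = 39.8 / 64.39 × 100 = 61.81 %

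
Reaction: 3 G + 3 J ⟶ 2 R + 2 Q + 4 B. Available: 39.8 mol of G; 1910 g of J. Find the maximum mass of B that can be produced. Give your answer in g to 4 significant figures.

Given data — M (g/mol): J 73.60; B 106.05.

3669 g

n(G) = 39.80 mol
n(J) = 1910 / 73.60 = 25.95 mol
n/ν → G: 13.27, J: 8.650; J is limiting.
n(B) = (4/3) × 25.95 = 34.60 mol
mass = 34.60 × 106.05 = 3669 g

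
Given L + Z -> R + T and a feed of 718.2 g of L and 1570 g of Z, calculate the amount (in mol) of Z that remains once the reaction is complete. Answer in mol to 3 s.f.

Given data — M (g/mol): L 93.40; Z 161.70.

n(L) = 718.2 / 93.40 = 7.690 mol
n(Z) = 1570 / 161.70 = 9.709 mol
n/ν → L: 7.690, Z: 9.709; L is limiting.
Z consumed = (1/1) × 7.690 = 7.690 mol
Z remaining = 9.709 − 7.690 = 2.019 mol

2.02 mol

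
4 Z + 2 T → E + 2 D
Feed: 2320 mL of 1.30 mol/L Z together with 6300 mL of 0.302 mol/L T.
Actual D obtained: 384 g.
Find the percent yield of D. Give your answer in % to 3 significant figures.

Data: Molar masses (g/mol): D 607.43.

41.9 %

n(Z) = 1.30 × 2320/1000 = 3.016 mol
n(T) = 0.302 × 6300/1000 = 1.903 mol
n/ν for Z = 3.016/4 = 0.7540
n/ν for T = 1.903/2 = 0.9515
Smallest n/ν is Z → limiting reagent.
theoretical n(D) = (2/4) × 3.016 = 1.508 mol → 916.0 g
% yield = 384 / 916.0 × 100 = 41.92 %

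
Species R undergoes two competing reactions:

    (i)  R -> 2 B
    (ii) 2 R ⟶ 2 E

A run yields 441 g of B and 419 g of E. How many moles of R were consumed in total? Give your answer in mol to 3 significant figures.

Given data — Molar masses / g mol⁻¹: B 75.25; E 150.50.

n(B) = 441 / 75.25 = 5.860 mol
n(E) = 419 / 150.50 = 2.784 mol
n(R) via (i) = (1/2)×5.860 = 2.930 mol
n(R) via (ii) = (2/2)×2.784 = 2.784 mol
total n(R) = 2.930 + 2.784 = 5.714 mol

5.71 mol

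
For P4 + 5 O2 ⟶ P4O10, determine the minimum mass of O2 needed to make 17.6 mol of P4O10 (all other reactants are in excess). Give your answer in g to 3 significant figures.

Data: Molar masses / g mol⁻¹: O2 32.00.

n(P4O10) = 17.60 mol
n(O2) = (5/1) × 17.60 = 88.00 mol
mass = 88.00 × 32.00 = 2816 g

2820 g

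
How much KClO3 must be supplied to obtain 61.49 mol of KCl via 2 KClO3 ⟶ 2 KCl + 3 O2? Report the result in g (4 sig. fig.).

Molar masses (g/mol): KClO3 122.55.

7536 g

n(KCl) = 61.49 mol
n(KClO3) = (2/2) × 61.49 = 61.49 mol
mass = 61.49 × 122.55 = 7536 g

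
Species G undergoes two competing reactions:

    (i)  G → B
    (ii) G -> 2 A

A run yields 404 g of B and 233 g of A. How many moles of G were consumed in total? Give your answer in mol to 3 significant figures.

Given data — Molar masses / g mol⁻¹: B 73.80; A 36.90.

8.63 mol

n(B) = 404 / 73.80 = 5.474 mol
n(A) = 233 / 36.90 = 6.314 mol
n(G) via (i) = (1/1)×5.474 = 5.474 mol
n(G) via (ii) = (1/2)×6.314 = 3.157 mol
total n(G) = 5.474 + 3.157 = 8.631 mol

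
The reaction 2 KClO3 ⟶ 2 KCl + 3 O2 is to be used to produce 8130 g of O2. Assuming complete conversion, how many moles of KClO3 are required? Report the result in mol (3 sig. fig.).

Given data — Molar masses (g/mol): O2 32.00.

n(O2) = 8130 / 32.00 = 254.1 mol
n(KClO3) = (2/3) × 254.1 = 169.4 mol

169 mol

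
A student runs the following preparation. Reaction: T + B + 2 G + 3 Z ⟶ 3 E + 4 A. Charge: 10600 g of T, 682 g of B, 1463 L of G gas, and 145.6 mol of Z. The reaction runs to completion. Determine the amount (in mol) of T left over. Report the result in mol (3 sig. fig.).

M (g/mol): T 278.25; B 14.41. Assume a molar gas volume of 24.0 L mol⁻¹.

7.62 mol

n(T) = 10600 / 278.25 = 38.10 mol
n(B) = 682.0 / 14.41 = 47.33 mol
n(G) = 1463 / 24.0 = 60.96 mol
n(Z) = 145.6 mol
n/ν for T = 38.10/1 = 38.10
n/ν for B = 47.33/1 = 47.33
n/ν for G = 60.96/2 = 30.48
n/ν for Z = 145.6/3 = 48.53
Smallest n/ν is G → limiting reagent.
T consumed = (1/2) × 60.96 = 30.48 mol
T remaining = 38.10 − 30.48 = 7.620 mol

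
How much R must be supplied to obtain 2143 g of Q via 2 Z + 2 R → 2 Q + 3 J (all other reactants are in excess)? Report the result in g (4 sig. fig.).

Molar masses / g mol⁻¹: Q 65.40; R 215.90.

7075 g

n(Q) = 2143 / 65.40 = 32.77 mol
n(R) = (2/2) × 32.77 = 32.77 mol
mass = 32.77 × 215.90 = 7075 g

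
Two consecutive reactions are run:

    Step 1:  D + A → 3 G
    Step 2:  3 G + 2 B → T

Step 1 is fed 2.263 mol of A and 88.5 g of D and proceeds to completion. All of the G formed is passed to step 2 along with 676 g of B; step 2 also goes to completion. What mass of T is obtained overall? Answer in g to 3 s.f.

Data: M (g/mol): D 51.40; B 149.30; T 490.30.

Step 1:
n(A) = 2.263 mol
n(D) = 88.50 / 51.40 = 1.722 mol
n/ν for A = 2.263/1 = 2.263
n/ν for D = 1.722/1 = 1.722
Smallest n/ν is D → limiting reagent.
n(G) produced = (3/1) × 1.722 = 5.166 mol
Step 2:
n(G) available = 5.166 mol
n(B) = 676.0 / 149.30 = 4.528 mol
n/ν for G = 5.166/3 = 1.722
n/ν for B = 4.528/2 = 2.264
Smallest n/ν is G → limiting reagent.
n(T) = (1/3) × 5.166 = 1.722 mol
mass = 1.722 × 490.30 = 844.3 g

844 g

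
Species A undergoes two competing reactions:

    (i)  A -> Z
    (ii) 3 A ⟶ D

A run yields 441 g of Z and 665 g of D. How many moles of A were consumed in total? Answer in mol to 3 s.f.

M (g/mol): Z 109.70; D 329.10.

n(Z) = 441 / 109.70 = 4.020 mol
n(D) = 665 / 329.10 = 2.021 mol
n(A) via (i) = (1/1)×4.020 = 4.020 mol
n(A) via (ii) = (3/1)×2.021 = 6.063 mol
total n(A) = 4.020 + 6.063 = 10.08 mol

10.1 mol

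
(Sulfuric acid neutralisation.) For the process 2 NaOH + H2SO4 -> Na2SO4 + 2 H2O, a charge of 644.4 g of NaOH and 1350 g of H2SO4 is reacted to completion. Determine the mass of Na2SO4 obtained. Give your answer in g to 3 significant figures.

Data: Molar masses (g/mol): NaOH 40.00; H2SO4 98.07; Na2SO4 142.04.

1140 g

n(NaOH) = 644.4 / 40.00 = 16.11 mol
n(H2SO4) = 1350 / 98.07 = 13.77 mol
n/ν for NaOH = 16.11/2 = 8.055
n/ν for H2SO4 = 13.77/1 = 13.77
Smallest n/ν is NaOH → limiting reagent.
n(Na2SO4) = (1/2) × 16.11 = 8.055 mol
mass = 8.055 × 142.04 = 1144 g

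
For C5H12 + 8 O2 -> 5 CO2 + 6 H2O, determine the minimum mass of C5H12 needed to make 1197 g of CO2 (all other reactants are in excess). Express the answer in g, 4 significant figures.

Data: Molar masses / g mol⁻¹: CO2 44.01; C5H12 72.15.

n(CO2) = 1197 / 44.01 = 27.20 mol
n(C5H12) = (1/5) × 27.20 = 5.440 mol
mass = 5.440 × 72.15 = 392.5 g

392.5 g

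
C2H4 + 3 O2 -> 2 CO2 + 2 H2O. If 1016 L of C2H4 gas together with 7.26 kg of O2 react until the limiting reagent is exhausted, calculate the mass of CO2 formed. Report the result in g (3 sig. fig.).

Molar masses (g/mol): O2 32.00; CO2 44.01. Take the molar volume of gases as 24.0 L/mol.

n(C2H4) = 1016 / 24.0 = 42.33 mol
n(O2) = 7.260×1000 / 32.00 = 226.9 mol
n/ν for C2H4 = 42.33/1 = 42.33
n/ν for O2 = 226.9/3 = 75.63
Smallest n/ν is C2H4 → limiting reagent.
n(CO2) = (2/1) × 42.33 = 84.66 mol
mass = 84.66 × 44.01 = 3726 g

3730 g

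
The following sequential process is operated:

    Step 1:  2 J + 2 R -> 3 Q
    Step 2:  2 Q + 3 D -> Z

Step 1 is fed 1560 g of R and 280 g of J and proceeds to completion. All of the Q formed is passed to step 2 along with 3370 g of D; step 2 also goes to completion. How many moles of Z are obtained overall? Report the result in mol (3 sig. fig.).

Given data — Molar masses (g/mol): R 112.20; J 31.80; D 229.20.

4.90 mol

Step 1:
n(R) = 1560 / 112.20 = 13.90 mol
n(J) = 280.0 / 31.80 = 8.805 mol
n/ν for R = 13.90/2 = 6.950
n/ν for J = 8.805/2 = 4.403
Smallest n/ν is J → limiting reagent.
n(Q) produced = (3/2) × 8.805 = 13.21 mol
Step 2:
n(Q) available = 13.21 mol
n(D) = 3370 / 229.20 = 14.70 mol
n/ν for Q = 13.21/2 = 6.605
n/ν for D = 14.70/3 = 4.900
Smallest n/ν is D → limiting reagent.
n(Z) = (1/3) × 14.70 = 4.900 mol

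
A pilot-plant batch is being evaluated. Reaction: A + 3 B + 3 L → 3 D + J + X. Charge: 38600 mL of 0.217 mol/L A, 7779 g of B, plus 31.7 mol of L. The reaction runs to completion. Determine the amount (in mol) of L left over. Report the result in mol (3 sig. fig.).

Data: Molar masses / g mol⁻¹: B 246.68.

n(A) = 0.217 × 38600/1000 = 8.376 mol
n(B) = 7779 / 246.68 = 31.53 mol
n(L) = 31.70 mol
n/ν for A = 8.376/1 = 8.376
n/ν for B = 31.53/3 = 10.51
n/ν for L = 31.70/3 = 10.57
Smallest n/ν is A → limiting reagent.
L consumed = (3/1) × 8.376 = 25.13 mol
L remaining = 31.70 − 25.13 = 6.570 mol

6.57 mol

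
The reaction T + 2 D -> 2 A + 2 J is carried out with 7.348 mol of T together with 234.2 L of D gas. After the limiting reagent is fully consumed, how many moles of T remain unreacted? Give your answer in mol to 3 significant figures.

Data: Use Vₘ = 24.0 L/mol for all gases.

2.47 mol

n(T) = 7.348 mol
n(D) = 234.2 / 24.0 = 9.758 mol
n/ν for T = 7.348/1 = 7.348
n/ν for D = 9.758/2 = 4.879
Smallest n/ν is D → limiting reagent.
T consumed = (1/2) × 9.758 = 4.879 mol
T remaining = 7.348 − 4.879 = 2.469 mol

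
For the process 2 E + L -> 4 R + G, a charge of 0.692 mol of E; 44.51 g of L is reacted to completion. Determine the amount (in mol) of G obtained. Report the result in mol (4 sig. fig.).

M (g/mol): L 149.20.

0.2983 mol

n(E) = 0.6920 mol
n(L) = 44.51 / 149.20 = 0.2983 mol
n/ν → E: 0.3460, L: 0.2983; L is limiting.
n(G) = (1/1) × 0.2983 = 0.2983 mol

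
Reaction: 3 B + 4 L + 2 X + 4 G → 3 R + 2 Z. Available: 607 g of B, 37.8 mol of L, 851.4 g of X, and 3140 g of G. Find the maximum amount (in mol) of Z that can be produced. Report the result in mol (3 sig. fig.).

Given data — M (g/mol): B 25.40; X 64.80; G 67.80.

13.1 mol

n(B) = 607.0 / 25.40 = 23.90 mol
n(L) = 37.80 mol
n(X) = 851.4 / 64.80 = 13.14 mol
n(G) = 3140 / 67.80 = 46.31 mol
n/ν for B = 23.90/3 = 7.967
n/ν for L = 37.80/4 = 9.450
n/ν for X = 13.14/2 = 6.570
n/ν for G = 46.31/4 = 11.58
Smallest n/ν is X → limiting reagent.
n(Z) = (2/2) × 13.14 = 13.14 mol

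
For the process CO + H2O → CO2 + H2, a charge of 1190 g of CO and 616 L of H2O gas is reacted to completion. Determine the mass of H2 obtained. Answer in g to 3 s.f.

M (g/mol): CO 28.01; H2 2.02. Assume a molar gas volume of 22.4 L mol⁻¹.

55.6 g

n(CO) = 1190 / 28.01 = 42.48 mol
n(H2O) = 616.0 / 22.4 = 27.50 mol
n/ν for CO = 42.48/1 = 42.48
n/ν for H2O = 27.50/1 = 27.50
Smallest n/ν is H2O → limiting reagent.
n(H2) = (1/1) × 27.50 = 27.50 mol
mass = 27.50 × 2.02 = 55.55 g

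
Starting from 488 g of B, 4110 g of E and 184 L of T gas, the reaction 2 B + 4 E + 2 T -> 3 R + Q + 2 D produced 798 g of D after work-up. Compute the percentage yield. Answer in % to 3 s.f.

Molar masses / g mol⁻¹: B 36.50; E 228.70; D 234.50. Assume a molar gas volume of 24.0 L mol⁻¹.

n(B) = 488.0 / 36.50 = 13.37 mol
n(E) = 4110 / 228.70 = 17.97 mol
n(T) = 184.0 / 24.0 = 7.667 mol
n/ν for B = 13.37/2 = 6.685
n/ν for E = 17.97/4 = 4.493
n/ν for T = 7.667/2 = 3.834
Smallest n/ν is T → limiting reagent.
theoretical n(D) = (2/2) × 7.667 = 7.667 mol → 1798 g
% yield = 798 / 1798 × 100 = 44.38 %

44.4 %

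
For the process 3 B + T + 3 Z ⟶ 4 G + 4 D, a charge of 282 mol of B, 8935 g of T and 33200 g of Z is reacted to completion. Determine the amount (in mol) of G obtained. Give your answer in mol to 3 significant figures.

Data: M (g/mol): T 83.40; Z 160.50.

n(B) = 282.0 mol
n(T) = 8935 / 83.40 = 107.1 mol
n(Z) = 33200 / 160.50 = 206.9 mol
n/ν for B = 282.0/3 = 94.00
n/ν for T = 107.1/1 = 107.1
n/ν for Z = 206.9/3 = 68.97
Smallest n/ν is Z → limiting reagent.
n(G) = (4/3) × 206.9 = 275.9 mol

276 mol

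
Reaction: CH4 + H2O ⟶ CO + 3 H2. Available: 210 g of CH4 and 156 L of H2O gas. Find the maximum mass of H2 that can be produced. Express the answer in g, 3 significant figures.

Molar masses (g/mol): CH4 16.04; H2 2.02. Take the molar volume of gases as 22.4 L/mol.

42.2 g

n(CH4) = 210.0 / 16.04 = 13.09 mol
n(H2O) = 156.0 / 22.4 = 6.964 mol
n/ν for CH4 = 13.09/1 = 13.09
n/ν for H2O = 6.964/1 = 6.964
Smallest n/ν is H2O → limiting reagent.
n(H2) = (3/1) × 6.964 = 20.89 mol
mass = 20.89 × 2.02 = 42.20 g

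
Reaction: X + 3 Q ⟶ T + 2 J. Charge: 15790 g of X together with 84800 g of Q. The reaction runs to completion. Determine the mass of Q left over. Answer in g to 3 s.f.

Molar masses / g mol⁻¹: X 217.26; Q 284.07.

22900 g

n(X) = 15790 / 217.26 = 72.68 mol
n(Q) = 84800 / 284.07 = 298.5 mol
n/ν for X = 72.68/1 = 72.68
n/ν for Q = 298.5/3 = 99.50
Smallest n/ν is X → limiting reagent.
Q consumed = (3/1) × 72.68 = 218.0 mol
Q remaining = 298.5 − 218.0 = 80.50 mol
mass = 80.50 × 284.07 = 22870 g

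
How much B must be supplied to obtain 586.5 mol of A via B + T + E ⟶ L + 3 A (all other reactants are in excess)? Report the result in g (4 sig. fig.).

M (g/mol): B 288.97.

56490 g

n(A) = 586.5 mol
n(B) = (1/3) × 586.5 = 195.5 mol
mass = 195.5 × 288.97 = 56490 g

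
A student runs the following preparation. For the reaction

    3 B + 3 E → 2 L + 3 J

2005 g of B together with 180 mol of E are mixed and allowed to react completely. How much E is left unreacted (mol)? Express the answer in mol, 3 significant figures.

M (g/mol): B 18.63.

72.4 mol

n(B) = 2005 / 18.63 = 107.6 mol
n(E) = 180.0 mol
n/ν for B = 107.6/3 = 35.87
n/ν for E = 180.0/3 = 60.00
Smallest n/ν is B → limiting reagent.
E consumed = (3/3) × 107.6 = 107.6 mol
E remaining = 180.0 − 107.6 = 72.40 mol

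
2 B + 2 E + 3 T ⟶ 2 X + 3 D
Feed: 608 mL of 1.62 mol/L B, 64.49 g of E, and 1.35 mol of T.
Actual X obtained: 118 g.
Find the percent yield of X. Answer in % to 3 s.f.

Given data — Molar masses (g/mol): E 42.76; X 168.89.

77.6 %

n(B) = 1.62 × 608.0/1000 = 0.9850 mol
n(E) = 64.49 / 42.76 = 1.508 mol
n(T) = 1.350 mol
n/ν for B = 0.9850/2 = 0.4925
n/ν for E = 1.508/2 = 0.7540
n/ν for T = 1.350/3 = 0.4500
Smallest n/ν is T → limiting reagent.
theoretical n(X) = (2/3) × 1.350 = 0.9000 mol → 152.0 g
% yield = 118 / 152.0 × 100 = 77.63 %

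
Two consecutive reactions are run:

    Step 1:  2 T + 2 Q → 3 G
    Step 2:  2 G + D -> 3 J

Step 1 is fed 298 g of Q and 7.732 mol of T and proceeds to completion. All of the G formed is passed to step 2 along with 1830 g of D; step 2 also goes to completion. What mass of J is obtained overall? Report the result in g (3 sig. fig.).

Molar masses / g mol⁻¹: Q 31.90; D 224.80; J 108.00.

Step 1:
n(Q) = 298.0 / 31.90 = 9.342 mol
n(T) = 7.732 mol
n/ν for Q = 9.342/2 = 4.671
n/ν for T = 7.732/2 = 3.866
Smallest n/ν is T → limiting reagent.
n(G) produced = (3/2) × 7.732 = 11.60 mol
Step 2:
n(G) available = 11.60 mol
n(D) = 1830 / 224.80 = 8.141 mol
n/ν for G = 11.60/2 = 5.800
n/ν for D = 8.141/1 = 8.141
Smallest n/ν is G → limiting reagent.
n(J) = (3/2) × 11.60 = 17.40 mol
mass = 17.40 × 108.00 = 1879 g

1880 g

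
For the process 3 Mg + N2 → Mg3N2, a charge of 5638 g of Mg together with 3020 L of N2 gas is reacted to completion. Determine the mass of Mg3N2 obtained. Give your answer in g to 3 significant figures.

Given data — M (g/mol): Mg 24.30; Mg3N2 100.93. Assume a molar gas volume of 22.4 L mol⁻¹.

n(Mg) = 5638 / 24.30 = 232.0 mol
n(N2) = 3020 / 22.4 = 134.8 mol
n/ν → Mg: 77.33, N2: 134.8; Mg is limiting.
n(Mg3N2) = (1/3) × 232.0 = 77.33 mol
mass = 77.33 × 100.93 = 7805 g

7810 g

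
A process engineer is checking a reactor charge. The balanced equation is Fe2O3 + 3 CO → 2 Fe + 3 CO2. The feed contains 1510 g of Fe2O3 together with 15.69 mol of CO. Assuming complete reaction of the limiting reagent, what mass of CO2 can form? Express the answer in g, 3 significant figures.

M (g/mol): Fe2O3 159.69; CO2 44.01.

n(Fe2O3) = 1510 / 159.69 = 9.456 mol
n(CO) = 15.69 mol
n/ν → Fe2O3: 9.456, CO: 5.230; CO is limiting.
n(CO2) = (3/3) × 15.69 = 15.69 mol
mass = 15.69 × 44.01 = 690.5 g

691 g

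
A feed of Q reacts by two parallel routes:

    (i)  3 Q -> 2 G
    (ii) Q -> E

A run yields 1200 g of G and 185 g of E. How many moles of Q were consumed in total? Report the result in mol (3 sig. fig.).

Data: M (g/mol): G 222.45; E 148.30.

9.34 mol

n(G) = 1200 / 222.45 = 5.394 mol
n(E) = 185 / 148.30 = 1.247 mol
n(Q) via (i) = (3/2)×5.394 = 8.091 mol
n(Q) via (ii) = (1/1)×1.247 = 1.247 mol
total n(Q) = 8.091 + 1.247 = 9.338 mol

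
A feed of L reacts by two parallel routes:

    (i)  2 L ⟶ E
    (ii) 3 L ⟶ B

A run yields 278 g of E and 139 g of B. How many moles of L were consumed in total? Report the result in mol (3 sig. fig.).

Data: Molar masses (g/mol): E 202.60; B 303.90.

n(E) = 278 / 202.60 = 1.372 mol
n(B) = 139 / 303.90 = 0.4574 mol
n(L) via (i) = (2/1)×1.372 = 2.744 mol
n(L) via (ii) = (3/1)×0.4574 = 1.372 mol
total n(L) = 2.744 + 1.372 = 4.116 mol

4.12 mol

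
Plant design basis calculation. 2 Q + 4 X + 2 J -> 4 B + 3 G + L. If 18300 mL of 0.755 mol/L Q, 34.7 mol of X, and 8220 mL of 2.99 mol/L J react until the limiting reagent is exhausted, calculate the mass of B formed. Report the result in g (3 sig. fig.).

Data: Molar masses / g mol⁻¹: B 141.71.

n(Q) = 0.755 × 18300/1000 = 13.82 mol
n(X) = 34.70 mol
n(J) = 2.99 × 8220/1000 = 24.58 mol
n/ν for Q = 13.82/2 = 6.910
n/ν for X = 34.70/4 = 8.675
n/ν for J = 24.58/2 = 12.29
Smallest n/ν is Q → limiting reagent.
n(B) = (4/2) × 13.82 = 27.64 mol
mass = 27.64 × 141.71 = 3917 g

3920 g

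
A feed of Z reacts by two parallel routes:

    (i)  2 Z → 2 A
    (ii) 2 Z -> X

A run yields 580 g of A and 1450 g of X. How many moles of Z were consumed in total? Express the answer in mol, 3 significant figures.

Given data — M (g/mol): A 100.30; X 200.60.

20.2 mol

n(A) = 580 / 100.30 = 5.783 mol
n(X) = 1450 / 200.60 = 7.228 mol
n(Z) via (i) = (2/2)×5.783 = 5.783 mol
n(Z) via (ii) = (2/1)×7.228 = 14.46 mol
total n(Z) = 5.783 + 14.46 = 20.24 mol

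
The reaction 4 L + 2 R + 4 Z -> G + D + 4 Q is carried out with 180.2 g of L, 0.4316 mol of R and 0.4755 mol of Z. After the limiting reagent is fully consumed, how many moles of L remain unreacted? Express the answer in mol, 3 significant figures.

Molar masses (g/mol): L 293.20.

0.139 mol

n(L) = 180.2 / 293.20 = 0.6146 mol
n(R) = 0.4316 mol
n(Z) = 0.4755 mol
n/ν for L = 0.6146/4 = 0.1537
n/ν for R = 0.4316/2 = 0.2158
n/ν for Z = 0.4755/4 = 0.1189
Smallest n/ν is Z → limiting reagent.
L consumed = (4/4) × 0.4755 = 0.4755 mol
L remaining = 0.6146 − 0.4755 = 0.1391 mol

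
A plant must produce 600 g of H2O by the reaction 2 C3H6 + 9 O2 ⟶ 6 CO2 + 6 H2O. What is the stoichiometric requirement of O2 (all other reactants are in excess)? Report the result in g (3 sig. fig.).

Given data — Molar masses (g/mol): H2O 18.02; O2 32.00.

n(H2O) = 600 / 18.02 = 33.30 mol
n(O2) = (9/6) × 33.30 = 49.95 mol
mass = 49.95 × 32.00 = 1598 g

1600 g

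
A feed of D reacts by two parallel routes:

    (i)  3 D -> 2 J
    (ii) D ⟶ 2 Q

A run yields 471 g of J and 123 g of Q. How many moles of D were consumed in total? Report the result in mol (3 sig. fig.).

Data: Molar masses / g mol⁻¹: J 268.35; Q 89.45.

n(J) = 471 / 268.35 = 1.755 mol
n(Q) = 123 / 89.45 = 1.375 mol
n(D) via (i) = (3/2)×1.755 = 2.633 mol
n(D) via (ii) = (1/2)×1.375 = 0.6875 mol
total n(D) = 2.633 + 0.6875 = 3.321 mol

3.32 mol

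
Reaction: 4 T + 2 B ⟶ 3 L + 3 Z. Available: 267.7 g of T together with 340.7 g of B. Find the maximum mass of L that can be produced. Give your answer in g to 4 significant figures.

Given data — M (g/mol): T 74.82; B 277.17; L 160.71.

296.3 g

n(T) = 267.7 / 74.82 = 3.578 mol
n(B) = 340.7 / 277.17 = 1.229 mol
n/ν for T = 3.578/4 = 0.8945
n/ν for B = 1.229/2 = 0.6145
Smallest n/ν is B → limiting reagent.
n(L) = (3/2) × 1.229 = 1.844 mol
mass = 1.844 × 160.71 = 296.3 g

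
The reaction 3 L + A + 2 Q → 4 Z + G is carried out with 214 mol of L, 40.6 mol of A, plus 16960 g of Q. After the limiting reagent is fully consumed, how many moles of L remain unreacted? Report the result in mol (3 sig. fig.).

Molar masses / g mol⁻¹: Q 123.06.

92.2 mol

n(L) = 214.0 mol
n(A) = 40.60 mol
n(Q) = 16960 / 123.06 = 137.8 mol
n/ν → L: 71.33, A: 40.60, Q: 68.90; A is limiting.
L consumed = (3/1) × 40.60 = 121.8 mol
L remaining = 214.0 − 121.8 = 92.20 mol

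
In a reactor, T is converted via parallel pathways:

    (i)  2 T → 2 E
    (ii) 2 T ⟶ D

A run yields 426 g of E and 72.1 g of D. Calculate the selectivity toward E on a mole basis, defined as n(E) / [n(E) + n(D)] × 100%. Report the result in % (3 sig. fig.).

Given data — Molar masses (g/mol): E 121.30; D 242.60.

92.2 %

n(E) = 426 / 121.30 = 3.512 mol
n(D) = 72.1 / 242.60 = 0.2972 mol
selectivity = 3.512/(3.512+0.2972) × 100 = 92.20 %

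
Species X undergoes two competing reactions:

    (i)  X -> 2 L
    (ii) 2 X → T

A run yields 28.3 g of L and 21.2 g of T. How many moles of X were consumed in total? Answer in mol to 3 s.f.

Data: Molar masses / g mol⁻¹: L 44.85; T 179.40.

0.552 mol

n(L) = 28.3 / 44.85 = 0.6310 mol
n(T) = 21.2 / 179.40 = 0.1182 mol
n(X) via (i) = (1/2)×0.6310 = 0.3155 mol
n(X) via (ii) = (2/1)×0.1182 = 0.2364 mol
total n(X) = 0.3155 + 0.2364 = 0.5519 mol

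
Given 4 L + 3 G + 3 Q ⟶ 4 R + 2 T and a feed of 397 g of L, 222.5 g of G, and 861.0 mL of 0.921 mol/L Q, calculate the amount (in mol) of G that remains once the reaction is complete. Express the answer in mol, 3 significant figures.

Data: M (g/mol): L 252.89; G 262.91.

n(L) = 397.0 / 252.89 = 1.570 mol
n(G) = 222.5 / 262.91 = 0.8463 mol
n(Q) = 0.921 × 861.0/1000 = 0.7930 mol
n/ν for L = 1.570/4 = 0.3925
n/ν for G = 0.8463/3 = 0.2821
n/ν for Q = 0.7930/3 = 0.2643
Smallest n/ν is Q → limiting reagent.
G consumed = (3/3) × 0.7930 = 0.7930 mol
G remaining = 0.8463 − 0.7930 = 0.05330 mol

0.0533 mol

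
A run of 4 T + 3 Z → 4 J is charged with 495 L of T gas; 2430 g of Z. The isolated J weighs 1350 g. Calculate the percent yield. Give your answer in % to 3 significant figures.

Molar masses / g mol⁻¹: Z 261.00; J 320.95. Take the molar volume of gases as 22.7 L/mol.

n(T) = 495.0 / 22.7 = 21.81 mol
n(Z) = 2430 / 261.00 = 9.310 mol
n/ν for T = 21.81/4 = 5.453
n/ν for Z = 9.310/3 = 3.103
Smallest n/ν is Z → limiting reagent.
theoretical n(J) = (4/3) × 9.310 = 12.41 mol → 3983 g
% yield = 1350 / 3983 × 100 = 33.89 %

33.9 %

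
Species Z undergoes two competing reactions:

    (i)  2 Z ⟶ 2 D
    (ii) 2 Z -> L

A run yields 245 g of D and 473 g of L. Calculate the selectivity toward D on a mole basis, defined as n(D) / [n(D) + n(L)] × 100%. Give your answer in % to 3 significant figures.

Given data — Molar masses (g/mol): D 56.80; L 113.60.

50.9 %

n(D) = 245 / 56.80 = 4.313 mol
n(L) = 473 / 113.60 = 4.164 mol
selectivity = 4.313/(4.313+4.164) × 100 = 50.88 %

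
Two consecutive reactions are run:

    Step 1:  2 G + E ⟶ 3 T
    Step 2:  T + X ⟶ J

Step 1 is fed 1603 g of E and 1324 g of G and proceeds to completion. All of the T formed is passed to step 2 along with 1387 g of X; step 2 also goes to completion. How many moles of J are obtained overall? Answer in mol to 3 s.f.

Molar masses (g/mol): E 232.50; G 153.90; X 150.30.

9.23 mol

Step 1:
n(E) = 1603 / 232.50 = 6.895 mol
n(G) = 1324 / 153.90 = 8.603 mol
n/ν for E = 6.895/1 = 6.895
n/ν for G = 8.603/2 = 4.302
Smallest n/ν is G → limiting reagent.
n(T) produced = (3/2) × 8.603 = 12.90 mol
Step 2:
n(T) available = 12.90 mol
n(X) = 1387 / 150.30 = 9.228 mol
n/ν for T = 12.90/1 = 12.90
n/ν for X = 9.228/1 = 9.228
Smallest n/ν is X → limiting reagent.
n(J) = (1/1) × 9.228 = 9.228 mol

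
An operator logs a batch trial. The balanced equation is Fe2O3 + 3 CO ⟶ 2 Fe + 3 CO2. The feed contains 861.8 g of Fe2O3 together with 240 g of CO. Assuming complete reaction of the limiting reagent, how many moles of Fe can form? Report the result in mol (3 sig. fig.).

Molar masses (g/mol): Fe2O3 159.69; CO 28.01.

5.71 mol

n(Fe2O3) = 861.8 / 159.69 = 5.397 mol
n(CO) = 240.0 / 28.01 = 8.568 mol
n/ν for Fe2O3 = 5.397/1 = 5.397
n/ν for CO = 8.568/3 = 2.856
Smallest n/ν is CO → limiting reagent.
n(Fe) = (2/3) × 8.568 = 5.712 mol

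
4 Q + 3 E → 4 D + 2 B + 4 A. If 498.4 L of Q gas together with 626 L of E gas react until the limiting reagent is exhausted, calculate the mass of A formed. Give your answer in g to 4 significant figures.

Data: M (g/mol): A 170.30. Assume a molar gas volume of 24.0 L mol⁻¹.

n(Q) = 498.4 / 24.0 = 20.77 mol
n(E) = 626.0 / 24.0 = 26.08 mol
n/ν for Q = 20.77/4 = 5.193
n/ν for E = 26.08/3 = 8.693
Smallest n/ν is Q → limiting reagent.
n(A) = (4/4) × 20.77 = 20.77 mol
mass = 20.77 × 170.30 = 3537 g

3537 g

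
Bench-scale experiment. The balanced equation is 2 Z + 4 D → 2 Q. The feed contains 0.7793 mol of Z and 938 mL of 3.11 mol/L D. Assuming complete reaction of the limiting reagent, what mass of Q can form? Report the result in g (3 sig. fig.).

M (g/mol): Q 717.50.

n(Z) = 0.7793 mol
n(D) = 3.11 × 938.0/1000 = 2.917 mol
n/ν for Z = 0.7793/2 = 0.3897
n/ν for D = 2.917/4 = 0.7293
Smallest n/ν is Z → limiting reagent.
n(Q) = (2/2) × 0.7793 = 0.7793 mol
mass = 0.7793 × 717.50 = 559.1 g

559 g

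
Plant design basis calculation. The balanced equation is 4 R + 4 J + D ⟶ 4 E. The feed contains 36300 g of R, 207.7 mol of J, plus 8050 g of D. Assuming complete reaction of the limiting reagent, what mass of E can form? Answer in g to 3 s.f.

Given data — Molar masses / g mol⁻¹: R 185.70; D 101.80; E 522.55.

102000 g

n(R) = 36300 / 185.70 = 195.5 mol
n(J) = 207.7 mol
n(D) = 8050 / 101.80 = 79.08 mol
n/ν for R = 195.5/4 = 48.88
n/ν for J = 207.7/4 = 51.93
n/ν for D = 79.08/1 = 79.08
Smallest n/ν is R → limiting reagent.
n(E) = (4/4) × 195.5 = 195.5 mol
mass = 195.5 × 522.55 = 102200 g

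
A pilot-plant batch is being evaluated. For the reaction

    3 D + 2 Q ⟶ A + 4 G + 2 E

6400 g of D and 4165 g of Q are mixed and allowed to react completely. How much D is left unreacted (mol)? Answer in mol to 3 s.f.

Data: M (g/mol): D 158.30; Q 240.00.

14.4 mol

n(D) = 6400 / 158.30 = 40.43 mol
n(Q) = 4165 / 240.00 = 17.35 mol
n/ν → D: 13.48, Q: 8.675; Q is limiting.
D consumed = (3/2) × 17.35 = 26.03 mol
D remaining = 40.43 − 26.03 = 14.40 mol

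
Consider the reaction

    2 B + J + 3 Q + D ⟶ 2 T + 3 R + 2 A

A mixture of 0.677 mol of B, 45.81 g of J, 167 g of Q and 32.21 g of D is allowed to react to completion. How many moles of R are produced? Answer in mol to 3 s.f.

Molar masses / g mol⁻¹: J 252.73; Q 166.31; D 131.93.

n(B) = 0.6770 mol
n(J) = 45.81 / 252.73 = 0.1813 mol
n(Q) = 167.0 / 166.31 = 1.004 mol
n(D) = 32.21 / 131.93 = 0.2441 mol
n/ν for B = 0.6770/2 = 0.3385
n/ν for J = 0.1813/1 = 0.1813
n/ν for Q = 1.004/3 = 0.3347
n/ν for D = 0.2441/1 = 0.2441
Smallest n/ν is J → limiting reagent.
n(R) = (3/1) × 0.1813 = 0.5439 mol

0.544 mol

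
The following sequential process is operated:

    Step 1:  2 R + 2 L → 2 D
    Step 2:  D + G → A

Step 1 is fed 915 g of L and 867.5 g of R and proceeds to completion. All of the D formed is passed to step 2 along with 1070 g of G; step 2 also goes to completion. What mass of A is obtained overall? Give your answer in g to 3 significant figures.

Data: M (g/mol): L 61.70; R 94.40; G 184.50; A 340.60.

Step 1:
n(L) = 915.0 / 61.70 = 14.83 mol
n(R) = 867.5 / 94.40 = 9.190 mol
n/ν → L: 7.415, R: 4.595; R is limiting.
n(D) produced = (2/2) × 9.190 = 9.190 mol
Step 2:
n(D) available = 9.190 mol
n(G) = 1070 / 184.50 = 5.799 mol
n/ν → D: 9.190, G: 5.799; G is limiting.
n(A) = (1/1) × 5.799 = 5.799 mol
mass = 5.799 × 340.60 = 1975 g

1980 g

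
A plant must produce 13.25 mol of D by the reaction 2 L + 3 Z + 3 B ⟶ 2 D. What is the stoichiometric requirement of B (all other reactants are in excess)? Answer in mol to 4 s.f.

19.88 mol

n(D) = 13.25 mol
n(B) = (3/2) × 13.25 = 19.88 mol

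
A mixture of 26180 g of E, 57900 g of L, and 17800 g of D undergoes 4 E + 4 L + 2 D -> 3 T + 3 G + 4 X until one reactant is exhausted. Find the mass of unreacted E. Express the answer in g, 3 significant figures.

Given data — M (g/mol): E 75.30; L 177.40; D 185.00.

n(E) = 26180 / 75.30 = 347.7 mol
n(L) = 57900 / 177.40 = 326.4 mol
n(D) = 17800 / 185.00 = 96.22 mol
n/ν for E = 347.7/4 = 86.93
n/ν for L = 326.4/4 = 81.60
n/ν for D = 96.22/2 = 48.11
Smallest n/ν is D → limiting reagent.
E consumed = (4/2) × 96.22 = 192.4 mol
E remaining = 347.7 − 192.4 = 155.3 mol
mass = 155.3 × 75.30 = 11690 g

11700 g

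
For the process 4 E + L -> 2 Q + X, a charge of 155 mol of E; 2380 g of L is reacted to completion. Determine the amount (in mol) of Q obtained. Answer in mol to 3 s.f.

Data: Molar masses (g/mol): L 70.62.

67.4 mol

n(E) = 155.0 mol
n(L) = 2380 / 70.62 = 33.70 mol
n/ν for E = 155.0/4 = 38.75
n/ν for L = 33.70/1 = 33.70
Smallest n/ν is L → limiting reagent.
n(Q) = (2/1) × 33.70 = 67.40 mol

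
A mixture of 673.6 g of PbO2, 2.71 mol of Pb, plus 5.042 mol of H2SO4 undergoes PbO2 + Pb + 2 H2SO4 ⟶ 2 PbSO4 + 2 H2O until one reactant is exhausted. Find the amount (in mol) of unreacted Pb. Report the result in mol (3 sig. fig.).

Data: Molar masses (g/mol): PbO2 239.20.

0.189 mol

n(PbO2) = 673.6 / 239.20 = 2.816 mol
n(Pb) = 2.710 mol
n(H2SO4) = 5.042 mol
n/ν for PbO2 = 2.816/1 = 2.816
n/ν for Pb = 2.710/1 = 2.710
n/ν for H2SO4 = 5.042/2 = 2.521
Smallest n/ν is H2SO4 → limiting reagent.
Pb consumed = (1/2) × 5.042 = 2.521 mol
Pb remaining = 2.710 − 2.521 = 0.1890 mol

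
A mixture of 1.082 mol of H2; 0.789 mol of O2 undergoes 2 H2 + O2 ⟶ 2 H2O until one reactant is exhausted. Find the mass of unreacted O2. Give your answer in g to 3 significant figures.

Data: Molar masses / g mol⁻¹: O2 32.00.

n(H2) = 1.082 mol
n(O2) = 0.7890 mol
n/ν for H2 = 1.082/2 = 0.5410
n/ν for O2 = 0.7890/1 = 0.7890
Smallest n/ν is H2 → limiting reagent.
O2 consumed = (1/2) × 1.082 = 0.5410 mol
O2 remaining = 0.7890 − 0.5410 = 0.2480 mol
mass = 0.2480 × 32.00 = 7.936 g

7.94 g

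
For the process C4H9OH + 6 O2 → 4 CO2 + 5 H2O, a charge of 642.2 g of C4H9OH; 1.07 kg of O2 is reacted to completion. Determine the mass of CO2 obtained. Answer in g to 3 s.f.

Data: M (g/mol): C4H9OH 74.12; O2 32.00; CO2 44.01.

n(C4H9OH) = 642.2 / 74.12 = 8.664 mol
n(O2) = 1.070×1000 / 32.00 = 33.44 mol
n/ν for C4H9OH = 8.664/1 = 8.664
n/ν for O2 = 33.44/6 = 5.573
Smallest n/ν is O2 → limiting reagent.
n(CO2) = (4/6) × 33.44 = 22.29 mol
mass = 22.29 × 44.01 = 981.0 g

981 g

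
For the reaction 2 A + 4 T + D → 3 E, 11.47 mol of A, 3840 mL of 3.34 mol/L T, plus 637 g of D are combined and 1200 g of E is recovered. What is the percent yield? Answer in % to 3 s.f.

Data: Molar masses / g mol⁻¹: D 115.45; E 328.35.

38.0 %

n(A) = 11.47 mol
n(T) = 3.34 × 3840/1000 = 12.83 mol
n(D) = 637.0 / 115.45 = 5.518 mol
n/ν for A = 11.47/2 = 5.735
n/ν for T = 12.83/4 = 3.208
n/ν for D = 5.518/1 = 5.518
Smallest n/ν is T → limiting reagent.
theoretical n(E) = (3/4) × 12.83 = 9.623 mol → 3160 g
% yield = 1200 / 3160 × 100 = 37.97 %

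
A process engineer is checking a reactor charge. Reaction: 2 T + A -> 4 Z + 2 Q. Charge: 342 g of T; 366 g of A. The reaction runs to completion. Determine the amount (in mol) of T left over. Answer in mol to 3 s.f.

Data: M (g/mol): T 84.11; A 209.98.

0.580 mol

n(T) = 342.0 / 84.11 = 4.066 mol
n(A) = 366.0 / 209.98 = 1.743 mol
n/ν for T = 4.066/2 = 2.033
n/ν for A = 1.743/1 = 1.743
Smallest n/ν is A → limiting reagent.
T consumed = (2/1) × 1.743 = 3.486 mol
T remaining = 4.066 − 3.486 = 0.5800 mol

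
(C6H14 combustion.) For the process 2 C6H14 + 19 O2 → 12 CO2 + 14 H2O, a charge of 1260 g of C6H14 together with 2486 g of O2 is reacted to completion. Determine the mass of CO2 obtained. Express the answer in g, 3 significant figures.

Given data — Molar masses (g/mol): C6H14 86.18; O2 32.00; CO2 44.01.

n(C6H14) = 1260 / 86.18 = 14.62 mol
n(O2) = 2486 / 32.00 = 77.69 mol
n/ν for C6H14 = 14.62/2 = 7.310
n/ν for O2 = 77.69/19 = 4.089
Smallest n/ν is O2 → limiting reagent.
n(CO2) = (12/19) × 77.69 = 49.07 mol
mass = 49.07 × 44.01 = 2160 g

2160 g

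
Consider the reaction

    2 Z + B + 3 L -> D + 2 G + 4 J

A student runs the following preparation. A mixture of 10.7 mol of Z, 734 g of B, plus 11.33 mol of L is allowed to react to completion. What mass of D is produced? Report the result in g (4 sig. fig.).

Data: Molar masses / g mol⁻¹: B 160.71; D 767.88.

2900 g

n(Z) = 10.70 mol
n(B) = 734.0 / 160.71 = 4.567 mol
n(L) = 11.33 mol
n/ν → Z: 5.350, B: 4.567, L: 3.777; L is limiting.
n(D) = (1/3) × 11.33 = 3.777 mol
mass = 3.777 × 767.88 = 2900 g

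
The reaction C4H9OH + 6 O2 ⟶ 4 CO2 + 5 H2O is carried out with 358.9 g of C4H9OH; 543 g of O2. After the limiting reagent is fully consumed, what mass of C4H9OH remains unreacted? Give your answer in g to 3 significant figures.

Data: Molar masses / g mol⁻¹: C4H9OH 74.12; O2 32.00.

n(C4H9OH) = 358.9 / 74.12 = 4.842 mol
n(O2) = 543.0 / 32.00 = 16.97 mol
n/ν for C4H9OH = 4.842/1 = 4.842
n/ν for O2 = 16.97/6 = 2.828
Smallest n/ν is O2 → limiting reagent.
C4H9OH consumed = (1/6) × 16.97 = 2.828 mol
C4H9OH remaining = 4.842 − 2.828 = 2.014 mol
mass = 2.014 × 74.12 = 149.3 g

149 g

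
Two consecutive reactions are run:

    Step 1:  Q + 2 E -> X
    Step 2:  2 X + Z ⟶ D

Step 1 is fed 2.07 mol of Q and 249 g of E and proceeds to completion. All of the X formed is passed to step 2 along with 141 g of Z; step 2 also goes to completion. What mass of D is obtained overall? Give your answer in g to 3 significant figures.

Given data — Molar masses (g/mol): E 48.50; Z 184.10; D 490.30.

376 g

Step 1:
n(Q) = 2.070 mol
n(E) = 249.0 / 48.50 = 5.134 mol
n/ν for Q = 2.070/1 = 2.070
n/ν for E = 5.134/2 = 2.567
Smallest n/ν is Q → limiting reagent.
n(X) produced = (1/1) × 2.070 = 2.070 mol
Step 2:
n(X) available = 2.070 mol
n(Z) = 141.0 / 184.10 = 0.7659 mol
n/ν for X = 2.070/2 = 1.035
n/ν for Z = 0.7659/1 = 0.7659
Smallest n/ν is Z → limiting reagent.
n(D) = (1/1) × 0.7659 = 0.7659 mol
mass = 0.7659 × 490.30 = 375.5 g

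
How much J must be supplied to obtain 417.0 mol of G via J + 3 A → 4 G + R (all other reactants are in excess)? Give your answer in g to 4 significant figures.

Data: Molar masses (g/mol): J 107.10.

n(G) = 417.0 mol
n(J) = (1/4) × 417.0 = 104.3 mol
mass = 104.3 × 107.10 = 11170 g

11170 g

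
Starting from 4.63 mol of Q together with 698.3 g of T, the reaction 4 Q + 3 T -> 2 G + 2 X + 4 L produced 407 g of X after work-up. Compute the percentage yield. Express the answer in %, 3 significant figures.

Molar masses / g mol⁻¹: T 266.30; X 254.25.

91.6 %

n(Q) = 4.630 mol
n(T) = 698.3 / 266.30 = 2.622 mol
n/ν for Q = 4.630/4 = 1.158
n/ν for T = 2.622/3 = 0.8740
Smallest n/ν is T → limiting reagent.
theoretical n(X) = (2/3) × 2.622 = 1.748 mol → 444.4 g
% yield = 407 / 444.4 × 100 = 91.58 %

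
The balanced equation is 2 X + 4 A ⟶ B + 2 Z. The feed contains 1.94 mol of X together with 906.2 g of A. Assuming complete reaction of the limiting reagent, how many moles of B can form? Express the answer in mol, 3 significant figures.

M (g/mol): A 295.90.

n(X) = 1.940 mol
n(A) = 906.2 / 295.90 = 3.063 mol
n/ν → X: 0.9700, A: 0.7658; A is limiting.
n(B) = (1/4) × 3.063 = 0.7658 mol

0.766 mol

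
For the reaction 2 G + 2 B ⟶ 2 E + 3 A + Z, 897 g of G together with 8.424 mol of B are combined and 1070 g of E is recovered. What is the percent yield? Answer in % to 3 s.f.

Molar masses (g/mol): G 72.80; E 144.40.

88.0 %

n(G) = 897.0 / 72.80 = 12.32 mol
n(B) = 8.424 mol
n/ν → G: 6.160, B: 4.212; B is limiting.
theoretical n(E) = (2/2) × 8.424 = 8.424 mol → 1216 g
% yield = 1070 / 1216 × 100 = 87.99 %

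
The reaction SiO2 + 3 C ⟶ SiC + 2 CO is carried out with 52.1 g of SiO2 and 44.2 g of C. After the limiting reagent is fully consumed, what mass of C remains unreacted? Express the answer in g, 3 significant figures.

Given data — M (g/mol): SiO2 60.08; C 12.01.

13.0 g

n(SiO2) = 52.10 / 60.08 = 0.8672 mol
n(C) = 44.20 / 12.01 = 3.680 mol
n/ν for SiO2 = 0.8672/1 = 0.8672
n/ν for C = 3.680/3 = 1.227
Smallest n/ν is SiO2 → limiting reagent.
C consumed = (3/1) × 0.8672 = 2.602 mol
C remaining = 3.680 − 2.602 = 1.078 mol
mass = 1.078 × 12.01 = 12.95 g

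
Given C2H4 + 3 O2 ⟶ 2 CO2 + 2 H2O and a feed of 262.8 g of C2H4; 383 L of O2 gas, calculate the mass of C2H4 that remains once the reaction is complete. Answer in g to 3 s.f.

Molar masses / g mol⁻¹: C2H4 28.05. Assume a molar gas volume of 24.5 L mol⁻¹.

117 g

n(C2H4) = 262.8 / 28.05 = 9.369 mol
n(O2) = 383.0 / 24.5 = 15.63 mol
n/ν → C2H4: 9.369, O2: 5.210; O2 is limiting.
C2H4 consumed = (1/3) × 15.63 = 5.210 mol
C2H4 remaining = 9.369 − 5.210 = 4.159 mol
mass = 4.159 × 28.05 = 116.7 g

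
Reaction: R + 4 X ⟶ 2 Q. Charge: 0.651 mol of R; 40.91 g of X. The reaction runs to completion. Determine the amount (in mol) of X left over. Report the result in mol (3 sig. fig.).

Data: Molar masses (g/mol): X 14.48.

n(R) = 0.6510 mol
n(X) = 40.91 / 14.48 = 2.825 mol
n/ν for R = 0.6510/1 = 0.6510
n/ν for X = 2.825/4 = 0.7063
Smallest n/ν is R → limiting reagent.
X consumed = (4/1) × 0.6510 = 2.604 mol
X remaining = 2.825 − 2.604 = 0.2210 mol

0.221 mol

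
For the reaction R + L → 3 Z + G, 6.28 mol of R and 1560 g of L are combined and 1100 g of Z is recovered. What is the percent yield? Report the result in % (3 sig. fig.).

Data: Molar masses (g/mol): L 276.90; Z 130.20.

50.0 %

n(R) = 6.280 mol
n(L) = 1560 / 276.90 = 5.634 mol
n/ν for R = 6.280/1 = 6.280
n/ν for L = 5.634/1 = 5.634
Smallest n/ν is L → limiting reagent.
theoretical n(Z) = (3/1) × 5.634 = 16.90 mol → 2200 g
% yield = 1100 / 2200 × 100 = 50.00 %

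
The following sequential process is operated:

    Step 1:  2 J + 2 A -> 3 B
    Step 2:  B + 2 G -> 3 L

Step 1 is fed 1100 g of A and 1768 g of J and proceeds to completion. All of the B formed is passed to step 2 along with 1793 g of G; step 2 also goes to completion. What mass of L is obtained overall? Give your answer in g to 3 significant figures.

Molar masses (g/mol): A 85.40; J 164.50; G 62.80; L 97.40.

Step 1:
n(A) = 1100 / 85.40 = 12.88 mol
n(J) = 1768 / 164.50 = 10.75 mol
n/ν for A = 12.88/2 = 6.440
n/ν for J = 10.75/2 = 5.375
Smallest n/ν is J → limiting reagent.
n(B) produced = (3/2) × 10.75 = 16.13 mol
Step 2:
n(B) available = 16.13 mol
n(G) = 1793 / 62.80 = 28.55 mol
n/ν for B = 16.13/1 = 16.13
n/ν for G = 28.55/2 = 14.28
Smallest n/ν is G → limiting reagent.
n(L) = (3/2) × 28.55 = 42.83 mol
mass = 42.83 × 97.40 = 4172 g

4170 g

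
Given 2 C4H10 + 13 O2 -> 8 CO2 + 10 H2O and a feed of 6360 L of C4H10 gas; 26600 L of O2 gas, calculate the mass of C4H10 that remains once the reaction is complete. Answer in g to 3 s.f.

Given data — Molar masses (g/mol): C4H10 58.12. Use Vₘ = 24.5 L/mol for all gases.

n(C4H10) = 6360 / 24.5 = 259.6 mol
n(O2) = 26600 / 24.5 = 1086 mol
n/ν → C4H10: 129.8, O2: 83.54; O2 is limiting.
C4H10 consumed = (2/13) × 1086 = 167.1 mol
C4H10 remaining = 259.6 − 167.1 = 92.50 mol
mass = 92.50 × 58.12 = 5376 g

5380 g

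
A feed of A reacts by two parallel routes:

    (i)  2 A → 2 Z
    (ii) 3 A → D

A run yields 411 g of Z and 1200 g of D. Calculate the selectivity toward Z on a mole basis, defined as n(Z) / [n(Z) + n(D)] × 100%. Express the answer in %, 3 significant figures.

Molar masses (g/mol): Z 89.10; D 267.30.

n(Z) = 411 / 89.10 = 4.613 mol
n(D) = 1200 / 267.30 = 4.489 mol
selectivity = 4.613/(4.613+4.489) × 100 = 50.68 %

50.7 %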